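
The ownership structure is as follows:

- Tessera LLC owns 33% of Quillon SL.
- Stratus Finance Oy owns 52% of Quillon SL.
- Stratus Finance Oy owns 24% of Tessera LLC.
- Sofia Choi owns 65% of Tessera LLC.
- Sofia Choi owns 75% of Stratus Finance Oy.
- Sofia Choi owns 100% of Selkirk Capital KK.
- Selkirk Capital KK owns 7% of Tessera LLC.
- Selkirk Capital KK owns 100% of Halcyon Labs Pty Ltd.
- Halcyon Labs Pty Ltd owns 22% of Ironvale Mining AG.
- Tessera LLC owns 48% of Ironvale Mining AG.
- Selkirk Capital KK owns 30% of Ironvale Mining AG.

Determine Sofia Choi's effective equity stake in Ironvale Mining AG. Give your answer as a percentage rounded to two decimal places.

95.20%

Sofia reaches Ironvale along 5 paths.
Via Selkirk: 100% × 30% = 30%.
Via Stratus → Tessera: 75% × 24% × 48% = 8.64%.
Via Tessera: 65% × 48% = 31.2%.
Via Selkirk → Tessera: 100% × 7% × 48% = 3.36%.
Via Selkirk → Halcyon: 100% × 100% × 22% = 22%.
Total: 30% + 8.64% + 31.2% + 3.36% + 22% = 95.2%.
Rounded: 95.20%.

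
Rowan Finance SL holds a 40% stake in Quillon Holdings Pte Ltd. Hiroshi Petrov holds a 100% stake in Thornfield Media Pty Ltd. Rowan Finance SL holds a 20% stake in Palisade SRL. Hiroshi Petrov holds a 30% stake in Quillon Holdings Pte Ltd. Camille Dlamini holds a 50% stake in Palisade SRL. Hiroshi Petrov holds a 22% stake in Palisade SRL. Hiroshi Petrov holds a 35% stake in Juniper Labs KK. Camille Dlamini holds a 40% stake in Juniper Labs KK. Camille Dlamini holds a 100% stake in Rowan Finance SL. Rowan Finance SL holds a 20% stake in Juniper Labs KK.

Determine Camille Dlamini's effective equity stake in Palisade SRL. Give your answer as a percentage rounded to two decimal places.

Camille reaches Palisade along 2 paths.
Via Rowan: 100% × 20% = 20%.
Direct stake: 50% = 50%.
Total: 20% + 50% = 70%.
Rounded: 70.00%.

70.00%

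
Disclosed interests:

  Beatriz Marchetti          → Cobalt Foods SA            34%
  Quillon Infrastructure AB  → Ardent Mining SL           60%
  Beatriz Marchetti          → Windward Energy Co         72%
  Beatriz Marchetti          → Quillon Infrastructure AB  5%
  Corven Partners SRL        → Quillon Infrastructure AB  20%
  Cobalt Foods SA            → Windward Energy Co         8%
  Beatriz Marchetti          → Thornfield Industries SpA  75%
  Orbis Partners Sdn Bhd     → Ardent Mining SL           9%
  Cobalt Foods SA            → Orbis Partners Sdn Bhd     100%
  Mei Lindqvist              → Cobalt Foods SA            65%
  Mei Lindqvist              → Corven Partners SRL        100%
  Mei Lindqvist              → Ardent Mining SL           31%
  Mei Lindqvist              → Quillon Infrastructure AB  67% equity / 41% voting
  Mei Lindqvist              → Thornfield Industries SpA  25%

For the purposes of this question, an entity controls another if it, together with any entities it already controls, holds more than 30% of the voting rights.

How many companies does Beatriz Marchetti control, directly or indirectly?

Beatriz holds 75% of Thornfield, so Beatriz controls Thornfield.
Beatriz holds 34% of Cobalt, so Beatriz controls Cobalt.
Cobalt holds 100% of Orbis, so Beatriz controls Orbis.
Cobalt and Beatriz together hold 8% + 72% = 80% of Windward, so Beatriz controls Windward.
No other company's threshold is met.
Beatriz controls 4 companies.

4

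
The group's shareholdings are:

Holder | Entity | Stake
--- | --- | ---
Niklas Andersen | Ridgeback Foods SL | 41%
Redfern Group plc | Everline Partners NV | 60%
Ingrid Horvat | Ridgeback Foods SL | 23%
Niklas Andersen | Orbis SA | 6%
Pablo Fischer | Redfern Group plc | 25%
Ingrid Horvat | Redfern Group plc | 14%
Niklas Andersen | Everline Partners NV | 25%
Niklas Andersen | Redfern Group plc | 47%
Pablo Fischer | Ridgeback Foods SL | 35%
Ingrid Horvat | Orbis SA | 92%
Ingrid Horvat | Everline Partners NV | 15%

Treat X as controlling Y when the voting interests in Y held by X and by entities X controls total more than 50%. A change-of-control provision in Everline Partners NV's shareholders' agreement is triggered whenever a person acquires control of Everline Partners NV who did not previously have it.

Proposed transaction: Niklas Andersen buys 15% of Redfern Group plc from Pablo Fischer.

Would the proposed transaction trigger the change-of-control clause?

The purchase adds only to Niklas's holdings (Pablo's stake shrinks), so Niklas is the only person who could newly come to control Everline.
Niklas's largest direct stake is 47% in Redfern, which does not meet the threshold, so Niklas controls no company.
In Everline, Niklas's side holds only 25%, not > 50%.
So before the transaction, Niklas does not control Everline.
After the purchase, Niklas's direct stake in Redfern rises to 47% + 15% = 62%, and Pablo's stake falls to 10%.
Niklas holds 62% of Redfern, so Niklas controls Redfern.
Redfern and Niklas together hold 60% + 25% = 85% of Everline, so Niklas controls Everline.
Niklas did not control Everline before and does after, so the clause is triggered.

Yes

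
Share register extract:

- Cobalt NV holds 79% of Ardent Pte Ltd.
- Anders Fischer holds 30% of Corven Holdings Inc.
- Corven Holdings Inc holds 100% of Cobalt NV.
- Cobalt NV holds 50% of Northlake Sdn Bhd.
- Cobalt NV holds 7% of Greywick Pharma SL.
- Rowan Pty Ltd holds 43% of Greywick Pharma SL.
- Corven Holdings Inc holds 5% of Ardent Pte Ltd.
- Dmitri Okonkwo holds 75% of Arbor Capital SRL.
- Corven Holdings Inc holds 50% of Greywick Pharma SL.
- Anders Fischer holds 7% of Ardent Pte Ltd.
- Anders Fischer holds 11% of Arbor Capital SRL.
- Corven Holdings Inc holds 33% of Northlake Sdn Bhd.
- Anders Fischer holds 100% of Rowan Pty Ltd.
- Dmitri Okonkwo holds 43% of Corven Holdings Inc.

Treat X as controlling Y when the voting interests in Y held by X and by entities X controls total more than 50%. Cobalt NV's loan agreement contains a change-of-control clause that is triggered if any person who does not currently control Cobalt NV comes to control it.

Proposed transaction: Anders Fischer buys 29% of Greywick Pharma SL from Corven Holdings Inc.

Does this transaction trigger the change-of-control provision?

No

The purchase adds only to Anders's holdings (Corven's stake shrinks), so Anders is the only person who could newly come to control Cobalt.
Anders holds 100% of Rowan, so Anders controls Rowan.
Neither Anders nor any entity Anders controls holds any voting interest in Cobalt.
So before the transaction, Anders does not control Cobalt.
After the purchase, Anders holds 29% of Greywick directly, and Corven's stake falls to 21%.
Rowan and Anders together hold 43% + 29% = 72% of Greywick, so Anders controls Greywick.
After the transaction, neither Anders nor any entity Anders controls holds a voting interest in Cobalt, so Anders still does not control it.
No new person acquires control, so the clause is not triggered.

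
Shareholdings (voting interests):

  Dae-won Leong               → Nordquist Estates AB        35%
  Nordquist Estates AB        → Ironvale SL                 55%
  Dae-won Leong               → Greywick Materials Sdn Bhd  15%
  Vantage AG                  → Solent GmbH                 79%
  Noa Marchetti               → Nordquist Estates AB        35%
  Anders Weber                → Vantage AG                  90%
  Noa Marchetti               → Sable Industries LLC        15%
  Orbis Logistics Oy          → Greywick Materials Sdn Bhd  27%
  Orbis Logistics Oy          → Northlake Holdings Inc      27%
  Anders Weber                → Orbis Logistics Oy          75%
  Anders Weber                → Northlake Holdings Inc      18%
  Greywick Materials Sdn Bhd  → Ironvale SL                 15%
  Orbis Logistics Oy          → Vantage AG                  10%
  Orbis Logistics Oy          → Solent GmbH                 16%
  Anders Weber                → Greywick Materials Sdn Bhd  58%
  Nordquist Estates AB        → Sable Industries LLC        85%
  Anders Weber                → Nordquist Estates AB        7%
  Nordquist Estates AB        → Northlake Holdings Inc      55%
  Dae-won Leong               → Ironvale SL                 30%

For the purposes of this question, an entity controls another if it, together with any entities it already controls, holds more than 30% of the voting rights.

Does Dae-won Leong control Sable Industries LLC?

Yes

Dae-won holds 35% of Nordquist, so Dae-won controls Nordquist.
Nordquist holds 85% of Sable, so Dae-won controls Sable.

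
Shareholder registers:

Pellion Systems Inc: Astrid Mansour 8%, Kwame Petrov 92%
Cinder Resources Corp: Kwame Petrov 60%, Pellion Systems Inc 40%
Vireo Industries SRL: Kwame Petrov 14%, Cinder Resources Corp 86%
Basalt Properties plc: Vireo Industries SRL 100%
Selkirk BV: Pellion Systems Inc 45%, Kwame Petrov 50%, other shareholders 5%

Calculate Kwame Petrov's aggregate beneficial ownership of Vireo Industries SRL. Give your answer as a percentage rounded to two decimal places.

Kwame reaches Vireo along 3 paths.
Direct stake: 14% = 14%.
Via Cinder: 60% × 86% = 51.6%.
Via Pellion → Cinder: 92% × 40% × 86% = 31.648%.
Total: 14% + 51.6% + 31.648% = 97.248%.
Rounded: 97.25%.

97.25%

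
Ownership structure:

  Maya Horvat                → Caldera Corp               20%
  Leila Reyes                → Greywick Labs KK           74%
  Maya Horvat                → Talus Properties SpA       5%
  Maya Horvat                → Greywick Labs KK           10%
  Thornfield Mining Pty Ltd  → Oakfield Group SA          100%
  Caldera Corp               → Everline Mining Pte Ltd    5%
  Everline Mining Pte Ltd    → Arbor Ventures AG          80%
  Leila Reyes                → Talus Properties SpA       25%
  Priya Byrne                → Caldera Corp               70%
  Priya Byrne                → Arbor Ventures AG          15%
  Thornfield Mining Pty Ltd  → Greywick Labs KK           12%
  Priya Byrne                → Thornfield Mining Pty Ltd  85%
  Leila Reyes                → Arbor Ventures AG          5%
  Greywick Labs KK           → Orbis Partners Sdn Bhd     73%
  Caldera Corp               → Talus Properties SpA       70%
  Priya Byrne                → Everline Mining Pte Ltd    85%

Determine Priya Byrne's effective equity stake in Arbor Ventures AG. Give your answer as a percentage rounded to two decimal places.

Priya reaches Arbor along 3 paths.
Direct stake: 15% = 15%.
Via Caldera → Everline: 70% × 5% × 80% = 2.8%.
Via Everline: 85% × 80% = 68%.
Total: 15% + 2.8% + 68% = 85.8%.
Rounded: 85.80%.

85.80%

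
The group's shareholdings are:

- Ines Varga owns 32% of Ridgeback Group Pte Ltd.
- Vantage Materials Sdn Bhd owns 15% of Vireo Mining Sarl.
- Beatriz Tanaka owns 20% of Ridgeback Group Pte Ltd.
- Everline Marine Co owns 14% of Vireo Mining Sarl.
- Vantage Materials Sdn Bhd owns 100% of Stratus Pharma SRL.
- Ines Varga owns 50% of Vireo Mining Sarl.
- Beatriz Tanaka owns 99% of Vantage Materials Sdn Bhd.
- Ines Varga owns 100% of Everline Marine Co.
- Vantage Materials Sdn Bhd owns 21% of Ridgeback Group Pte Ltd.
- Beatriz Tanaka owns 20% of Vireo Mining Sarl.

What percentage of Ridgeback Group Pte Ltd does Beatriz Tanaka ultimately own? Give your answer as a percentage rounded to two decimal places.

40.79%

Beatriz reaches Ridgeback along 2 paths.
Via Vantage: 99% × 21% = 20.79%.
Direct stake: 20% = 20%.
Total: 20.79% + 20% = 40.79%.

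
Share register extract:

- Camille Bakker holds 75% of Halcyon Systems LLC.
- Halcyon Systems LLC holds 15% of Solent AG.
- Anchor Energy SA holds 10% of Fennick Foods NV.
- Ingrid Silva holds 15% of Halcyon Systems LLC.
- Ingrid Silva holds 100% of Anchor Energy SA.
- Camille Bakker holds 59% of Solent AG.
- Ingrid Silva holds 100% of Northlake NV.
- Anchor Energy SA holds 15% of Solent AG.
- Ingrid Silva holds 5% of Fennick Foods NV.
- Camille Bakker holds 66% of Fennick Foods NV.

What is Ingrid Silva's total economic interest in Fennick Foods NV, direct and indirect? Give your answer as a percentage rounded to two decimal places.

15.00%

Ingrid reaches Fennick along 2 paths.
Direct stake: 5% = 5%.
Via Anchor: 100% × 10% = 10%.
Total: 5% + 10% = 15%.
Rounded: 15.00%.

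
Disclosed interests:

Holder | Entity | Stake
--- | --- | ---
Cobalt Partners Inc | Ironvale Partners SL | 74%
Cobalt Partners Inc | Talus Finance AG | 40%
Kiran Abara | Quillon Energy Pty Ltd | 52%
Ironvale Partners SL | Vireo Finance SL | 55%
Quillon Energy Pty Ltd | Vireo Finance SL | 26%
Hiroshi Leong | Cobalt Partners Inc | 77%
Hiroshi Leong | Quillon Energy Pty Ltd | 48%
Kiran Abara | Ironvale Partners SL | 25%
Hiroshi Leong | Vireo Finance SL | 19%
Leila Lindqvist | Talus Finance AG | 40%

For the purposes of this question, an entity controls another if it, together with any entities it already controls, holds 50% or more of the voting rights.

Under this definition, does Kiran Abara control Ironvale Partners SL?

No

Kiran holds 52% of Quillon, so Kiran controls Quillon.
In Ironvale, Kiran's side holds only 25%, not ≥ 50%.
So Kiran does not control Ironvale.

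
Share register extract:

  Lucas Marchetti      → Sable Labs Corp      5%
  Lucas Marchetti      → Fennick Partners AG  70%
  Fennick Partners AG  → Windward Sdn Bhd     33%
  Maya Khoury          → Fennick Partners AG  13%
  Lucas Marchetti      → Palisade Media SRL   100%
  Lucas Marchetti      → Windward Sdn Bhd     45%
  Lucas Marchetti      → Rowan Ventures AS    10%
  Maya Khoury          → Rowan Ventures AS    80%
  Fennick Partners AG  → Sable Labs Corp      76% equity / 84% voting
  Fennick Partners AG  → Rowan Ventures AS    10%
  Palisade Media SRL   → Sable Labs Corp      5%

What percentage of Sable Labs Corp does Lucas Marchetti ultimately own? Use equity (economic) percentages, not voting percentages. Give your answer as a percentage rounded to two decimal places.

Lucas reaches Sable along 3 paths.
Via Palisade: 100% × 5% = 5%.
Via Fennick: 70% × 76% = 53.2%.
Direct stake: 5% = 5%.
Total: 5% + 53.2% + 5% = 63.2%.
Rounded: 63.20%.

63.20%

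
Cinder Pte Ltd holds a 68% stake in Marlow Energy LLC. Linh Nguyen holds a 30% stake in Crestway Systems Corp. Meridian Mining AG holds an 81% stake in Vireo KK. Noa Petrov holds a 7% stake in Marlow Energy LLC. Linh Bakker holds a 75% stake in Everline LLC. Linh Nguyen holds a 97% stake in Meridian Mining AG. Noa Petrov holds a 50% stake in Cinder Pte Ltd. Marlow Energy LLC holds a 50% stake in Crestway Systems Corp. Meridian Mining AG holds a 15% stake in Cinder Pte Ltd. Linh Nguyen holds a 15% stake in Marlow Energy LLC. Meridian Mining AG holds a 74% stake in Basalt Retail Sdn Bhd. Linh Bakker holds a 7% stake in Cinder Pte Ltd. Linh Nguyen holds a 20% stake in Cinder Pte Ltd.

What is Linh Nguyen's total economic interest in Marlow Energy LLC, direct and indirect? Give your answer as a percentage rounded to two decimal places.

Linh Nguyen reaches Marlow along 3 paths.
Direct stake: 15% = 15%.
Via Cinder: 20% × 68% = 13.6%.
Via Meridian → Cinder: 97% × 15% × 68% = 9.894%.
Total: 15% + 13.6% + 9.894% = 38.494%.
Rounded: 38.49%.

38.49%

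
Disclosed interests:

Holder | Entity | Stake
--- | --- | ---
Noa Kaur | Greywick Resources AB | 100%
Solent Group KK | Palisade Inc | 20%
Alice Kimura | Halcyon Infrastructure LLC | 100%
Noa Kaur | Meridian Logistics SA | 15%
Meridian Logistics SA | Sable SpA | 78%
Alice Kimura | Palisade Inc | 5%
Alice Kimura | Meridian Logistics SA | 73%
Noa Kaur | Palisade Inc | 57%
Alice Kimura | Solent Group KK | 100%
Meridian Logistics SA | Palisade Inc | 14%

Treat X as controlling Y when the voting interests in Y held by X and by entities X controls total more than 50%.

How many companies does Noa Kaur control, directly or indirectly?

2

Noa holds 100% of Greywick, so Noa controls Greywick.
Noa holds 57% of Palisade, so Noa controls Palisade.
No other company's threshold is met.
Noa controls 2 companies.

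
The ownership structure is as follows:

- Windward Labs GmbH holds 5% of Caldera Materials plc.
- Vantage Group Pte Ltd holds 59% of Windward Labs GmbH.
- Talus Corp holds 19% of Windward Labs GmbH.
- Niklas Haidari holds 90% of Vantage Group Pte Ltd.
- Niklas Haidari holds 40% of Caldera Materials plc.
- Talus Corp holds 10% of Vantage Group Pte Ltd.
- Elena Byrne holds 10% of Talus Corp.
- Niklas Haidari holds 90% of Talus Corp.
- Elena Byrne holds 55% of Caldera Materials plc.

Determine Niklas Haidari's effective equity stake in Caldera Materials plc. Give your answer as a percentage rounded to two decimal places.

43.78%

Niklas reaches Caldera along 4 paths.
Direct stake: 40% = 40%.
Via Vantage → Windward: 90% × 59% × 5% = 2.655%.
Via Talus → Vantage → Windward: 90% × 10% × 59% × 5% = 0.2655%.
Via Talus → Windward: 90% × 19% × 5% = 0.855%.
Total: 40% + 2.655% + 0.2655% + 0.855% = 43.7755%.
Rounded: 43.78%.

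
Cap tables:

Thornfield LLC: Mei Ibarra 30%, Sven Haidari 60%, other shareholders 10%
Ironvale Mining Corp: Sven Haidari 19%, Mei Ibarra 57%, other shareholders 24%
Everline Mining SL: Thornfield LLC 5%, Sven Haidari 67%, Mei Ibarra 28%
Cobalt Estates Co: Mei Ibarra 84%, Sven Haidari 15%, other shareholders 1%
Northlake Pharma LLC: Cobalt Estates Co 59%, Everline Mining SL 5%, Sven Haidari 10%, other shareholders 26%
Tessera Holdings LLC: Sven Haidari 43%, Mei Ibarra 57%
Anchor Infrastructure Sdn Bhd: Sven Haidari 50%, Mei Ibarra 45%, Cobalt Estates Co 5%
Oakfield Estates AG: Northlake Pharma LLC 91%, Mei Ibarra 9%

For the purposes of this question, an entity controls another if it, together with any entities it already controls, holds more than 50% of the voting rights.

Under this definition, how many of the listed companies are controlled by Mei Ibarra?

Mei holds 57% of Ironvale, so Mei controls Ironvale.
Mei holds 84% of Cobalt, so Mei controls Cobalt.
Cobalt holds 59% of Northlake, so Mei controls Northlake.
Mei holds 57% of Tessera, so Mei controls Tessera.
Northlake and Mei together hold 91% + 9% = 100% of Oakfield, so Mei controls Oakfield.
No other company's threshold is met.
Mei controls 5 companies.

5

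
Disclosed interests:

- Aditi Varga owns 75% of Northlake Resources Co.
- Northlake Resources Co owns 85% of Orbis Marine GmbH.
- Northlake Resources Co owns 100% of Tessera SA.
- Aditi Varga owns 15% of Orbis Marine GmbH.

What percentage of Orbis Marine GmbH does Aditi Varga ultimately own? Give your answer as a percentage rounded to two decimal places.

78.75%

Aditi reaches Orbis along 2 paths.
Via Northlake: 75% × 85% = 63.75%.
Direct stake: 15% = 15%.
Total: 63.75% + 15% = 78.75%.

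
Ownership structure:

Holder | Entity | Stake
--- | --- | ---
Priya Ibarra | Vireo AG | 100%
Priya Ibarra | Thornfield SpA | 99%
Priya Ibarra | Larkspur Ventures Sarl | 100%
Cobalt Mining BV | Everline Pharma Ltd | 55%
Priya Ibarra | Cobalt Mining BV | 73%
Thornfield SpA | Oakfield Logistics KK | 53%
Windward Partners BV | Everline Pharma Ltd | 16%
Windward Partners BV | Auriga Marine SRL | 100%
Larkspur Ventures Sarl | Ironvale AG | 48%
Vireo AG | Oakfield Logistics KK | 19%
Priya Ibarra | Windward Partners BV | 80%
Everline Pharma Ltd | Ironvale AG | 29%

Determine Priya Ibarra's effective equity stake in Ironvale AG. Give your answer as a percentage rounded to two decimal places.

63.36%

Priya reaches Ironvale along 3 paths.
Via Larkspur: 100% × 48% = 48%.
Via Cobalt → Everline: 73% × 55% × 29% = 11.6435%.
Via Windward → Everline: 80% × 16% × 29% = 3.712%.
Total: 48% + 11.6435% + 3.712% = 63.3555%.
Rounded: 63.36%.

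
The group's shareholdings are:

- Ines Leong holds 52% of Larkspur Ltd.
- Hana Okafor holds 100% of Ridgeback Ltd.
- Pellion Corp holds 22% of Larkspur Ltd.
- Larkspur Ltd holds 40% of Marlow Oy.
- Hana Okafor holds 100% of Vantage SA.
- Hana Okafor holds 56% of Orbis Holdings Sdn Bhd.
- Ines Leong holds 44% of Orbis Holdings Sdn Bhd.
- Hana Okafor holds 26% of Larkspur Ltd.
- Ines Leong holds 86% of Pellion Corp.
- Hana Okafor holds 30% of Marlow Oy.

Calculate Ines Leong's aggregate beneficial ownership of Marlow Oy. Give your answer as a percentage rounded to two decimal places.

Ines reaches Marlow along 2 paths.
Via Pellion → Larkspur: 86% × 22% × 40% = 7.568%.
Via Larkspur: 52% × 40% = 20.8%.
Total: 7.568% + 20.8% = 28.368%.
Rounded: 28.37%.

28.37%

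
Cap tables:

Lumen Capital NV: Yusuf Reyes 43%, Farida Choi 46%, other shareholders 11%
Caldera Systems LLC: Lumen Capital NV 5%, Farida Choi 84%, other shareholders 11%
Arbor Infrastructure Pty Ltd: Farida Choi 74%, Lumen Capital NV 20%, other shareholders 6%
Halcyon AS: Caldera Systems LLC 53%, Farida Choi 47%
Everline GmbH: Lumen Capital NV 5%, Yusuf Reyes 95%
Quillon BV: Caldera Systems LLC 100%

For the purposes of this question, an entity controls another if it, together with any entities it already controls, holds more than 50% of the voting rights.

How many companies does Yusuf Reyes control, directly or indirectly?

1

Yusuf holds 95% of Everline, so Yusuf controls Everline.
No other company's threshold is met.
Yusuf controls 1 company.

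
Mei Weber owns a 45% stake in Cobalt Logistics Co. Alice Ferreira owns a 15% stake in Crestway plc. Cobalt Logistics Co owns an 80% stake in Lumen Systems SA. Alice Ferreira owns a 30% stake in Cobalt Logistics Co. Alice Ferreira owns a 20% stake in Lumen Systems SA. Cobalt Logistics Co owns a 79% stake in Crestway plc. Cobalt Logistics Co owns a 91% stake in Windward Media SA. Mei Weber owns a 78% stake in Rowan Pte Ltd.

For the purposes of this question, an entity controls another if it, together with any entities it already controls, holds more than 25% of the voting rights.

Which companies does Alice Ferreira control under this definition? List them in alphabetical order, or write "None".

Alice holds 30% of Cobalt, so Alice controls Cobalt.
Cobalt and Alice together hold 79% + 15% = 94% of Crestway, so Alice controls Crestway.
Cobalt holds 91% of Windward, so Alice controls Windward.
Cobalt and Alice together hold 80% + 20% = 100% of Lumen, so Alice controls Lumen.
No other company's threshold is met.

Cobalt Logistics Co, Crestway plc, Lumen Systems SA, Windward Media SA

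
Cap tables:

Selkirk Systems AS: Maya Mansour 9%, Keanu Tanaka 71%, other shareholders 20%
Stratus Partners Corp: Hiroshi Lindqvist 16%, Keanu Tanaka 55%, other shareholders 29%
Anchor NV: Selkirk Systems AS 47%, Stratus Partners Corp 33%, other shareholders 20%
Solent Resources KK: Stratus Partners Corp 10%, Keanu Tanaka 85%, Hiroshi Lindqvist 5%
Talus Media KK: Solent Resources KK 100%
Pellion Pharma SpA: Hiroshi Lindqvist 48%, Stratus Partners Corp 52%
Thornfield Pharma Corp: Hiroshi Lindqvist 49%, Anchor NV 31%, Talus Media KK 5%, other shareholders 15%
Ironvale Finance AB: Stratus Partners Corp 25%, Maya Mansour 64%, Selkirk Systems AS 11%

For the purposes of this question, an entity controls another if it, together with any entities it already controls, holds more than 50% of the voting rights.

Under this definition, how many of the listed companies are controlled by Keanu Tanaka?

6

Keanu holds 71% of Selkirk, so Keanu controls Selkirk.
Keanu holds 55% of Stratus, so Keanu controls Stratus.
Selkirk and Stratus together hold 47% + 33% = 80% of Anchor, so Keanu controls Anchor.
Stratus and Keanu together hold 10% + 85% = 95% of Solent, so Keanu controls Solent.
Solent holds 100% of Talus, so Keanu controls Talus.
Stratus holds 52% of Pellion, so Keanu controls Pellion.
No other company's threshold is met.
Keanu controls 6 companies.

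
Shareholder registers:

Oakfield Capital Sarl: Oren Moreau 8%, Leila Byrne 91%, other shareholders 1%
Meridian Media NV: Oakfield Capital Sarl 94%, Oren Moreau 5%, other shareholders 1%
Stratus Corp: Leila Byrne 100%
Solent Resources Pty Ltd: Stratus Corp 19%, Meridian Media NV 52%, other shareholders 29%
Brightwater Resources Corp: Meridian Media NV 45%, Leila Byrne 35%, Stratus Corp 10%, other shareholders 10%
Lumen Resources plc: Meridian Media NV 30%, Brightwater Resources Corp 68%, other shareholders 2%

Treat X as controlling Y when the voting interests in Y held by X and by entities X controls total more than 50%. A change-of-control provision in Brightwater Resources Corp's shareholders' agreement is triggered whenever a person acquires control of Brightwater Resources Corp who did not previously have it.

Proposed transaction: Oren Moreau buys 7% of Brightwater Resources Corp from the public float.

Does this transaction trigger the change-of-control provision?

The purchase changes only Oren's holdings, so Oren is the only person who could newly come to control Brightwater.
Oren's largest direct stake is 8% in Oakfield, which does not meet the threshold, so Oren controls no company.
Neither Oren nor any entity Oren controls holds any voting interest in Brightwater.
So before the transaction, Oren does not control Brightwater.
After the purchase, Oren holds 7% of Brightwater directly.
After the transaction, Oren's side holds 7% of Brightwater, not > 50%, so Oren still does not control Brightwater.
No new person acquires control, so the clause is not triggered.

No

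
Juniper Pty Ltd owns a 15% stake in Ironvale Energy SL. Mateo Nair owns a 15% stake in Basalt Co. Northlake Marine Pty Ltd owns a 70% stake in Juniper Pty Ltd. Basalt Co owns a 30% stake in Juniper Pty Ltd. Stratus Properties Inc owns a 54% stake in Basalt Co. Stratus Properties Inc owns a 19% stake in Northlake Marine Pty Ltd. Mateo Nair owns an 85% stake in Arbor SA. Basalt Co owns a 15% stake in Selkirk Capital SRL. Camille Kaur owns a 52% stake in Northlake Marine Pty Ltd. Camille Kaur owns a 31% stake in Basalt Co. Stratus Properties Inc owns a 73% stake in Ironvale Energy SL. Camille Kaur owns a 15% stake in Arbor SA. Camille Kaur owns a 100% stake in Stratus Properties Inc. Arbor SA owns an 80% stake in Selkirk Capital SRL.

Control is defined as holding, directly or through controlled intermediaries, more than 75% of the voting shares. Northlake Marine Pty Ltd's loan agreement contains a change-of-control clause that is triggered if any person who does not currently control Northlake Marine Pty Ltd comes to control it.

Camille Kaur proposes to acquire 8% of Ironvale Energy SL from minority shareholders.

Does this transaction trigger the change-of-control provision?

The purchase changes only Camille's holdings, so Camille is the only person who could newly come to control Northlake.
Camille holds 100% of Stratus, so Camille controls Stratus.
Stratus and Camille together hold 54% + 31% = 85% of Basalt, so Camille controls Basalt.
In Northlake, Camille's side holds only 52% + 19% = 71%, not > 75%.
So before the transaction, Camille does not control Northlake.
After the purchase, Camille holds 8% of Ironvale directly.
Stratus and Camille together hold 73% + 8% = 81% of Ironvale, so Camille controls Ironvale.
After the transaction, Camille's side holds 52% + 19% = 71% of Northlake, not > 75%, so Camille still does not control Northlake.
No new person acquires control, so the clause is not triggered.

No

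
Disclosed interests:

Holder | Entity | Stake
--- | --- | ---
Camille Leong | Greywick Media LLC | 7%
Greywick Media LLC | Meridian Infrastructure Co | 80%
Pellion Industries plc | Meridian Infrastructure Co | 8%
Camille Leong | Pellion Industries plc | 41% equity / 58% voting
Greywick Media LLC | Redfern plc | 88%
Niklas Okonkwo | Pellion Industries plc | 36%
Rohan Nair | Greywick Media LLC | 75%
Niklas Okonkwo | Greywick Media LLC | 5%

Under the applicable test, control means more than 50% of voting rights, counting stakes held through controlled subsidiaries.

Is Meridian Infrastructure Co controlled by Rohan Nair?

Yes

Rohan holds 75% of Greywick, so Rohan controls Greywick.
Greywick holds 80% of Meridian, so Rohan controls Meridian.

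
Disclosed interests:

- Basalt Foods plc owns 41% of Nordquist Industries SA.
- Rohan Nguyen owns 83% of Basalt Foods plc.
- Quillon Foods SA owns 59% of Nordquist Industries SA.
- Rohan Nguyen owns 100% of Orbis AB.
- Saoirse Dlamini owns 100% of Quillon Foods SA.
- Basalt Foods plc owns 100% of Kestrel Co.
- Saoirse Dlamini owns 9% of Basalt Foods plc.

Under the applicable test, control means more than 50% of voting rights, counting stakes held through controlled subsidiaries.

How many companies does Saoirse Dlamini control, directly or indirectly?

Saoirse holds 100% of Quillon, so Saoirse controls Quillon.
Quillon holds 59% of Nordquist, so Saoirse controls Nordquist.
No other company's threshold is met.
Saoirse controls 2 companies.

2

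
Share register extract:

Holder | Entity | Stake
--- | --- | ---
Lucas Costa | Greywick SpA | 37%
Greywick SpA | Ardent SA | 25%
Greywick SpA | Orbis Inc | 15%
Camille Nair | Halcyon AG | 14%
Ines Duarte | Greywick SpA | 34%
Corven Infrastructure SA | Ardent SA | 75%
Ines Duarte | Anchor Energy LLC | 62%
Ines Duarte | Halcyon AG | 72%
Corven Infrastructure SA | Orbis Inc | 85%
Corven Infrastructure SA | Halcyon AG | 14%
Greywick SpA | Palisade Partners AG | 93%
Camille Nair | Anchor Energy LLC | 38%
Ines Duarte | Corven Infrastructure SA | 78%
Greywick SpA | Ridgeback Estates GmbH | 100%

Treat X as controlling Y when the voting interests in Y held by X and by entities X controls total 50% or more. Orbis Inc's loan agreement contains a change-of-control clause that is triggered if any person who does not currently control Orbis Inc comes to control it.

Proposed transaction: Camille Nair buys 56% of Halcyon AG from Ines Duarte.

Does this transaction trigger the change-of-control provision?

The purchase adds only to Camille's holdings (Ines's stake shrinks), so Camille is the only person who could newly come to control Orbis.
Camille's largest direct stake is 38% in Anchor, which does not meet the threshold, so Camille controls no company.
Neither Camille nor any entity Camille controls holds any voting interest in Orbis.
So before the transaction, Camille does not control Orbis.
After the purchase, Camille's direct stake in Halcyon rises to 14% + 56% = 70%, and Ines's stake falls to 16%.
Camille holds 70% of Halcyon, so Camille controls Halcyon.
After the transaction, neither Camille nor any entity Camille controls holds a voting interest in Orbis, so Camille still does not control it.
No new person acquires control, so the clause is not triggered.

No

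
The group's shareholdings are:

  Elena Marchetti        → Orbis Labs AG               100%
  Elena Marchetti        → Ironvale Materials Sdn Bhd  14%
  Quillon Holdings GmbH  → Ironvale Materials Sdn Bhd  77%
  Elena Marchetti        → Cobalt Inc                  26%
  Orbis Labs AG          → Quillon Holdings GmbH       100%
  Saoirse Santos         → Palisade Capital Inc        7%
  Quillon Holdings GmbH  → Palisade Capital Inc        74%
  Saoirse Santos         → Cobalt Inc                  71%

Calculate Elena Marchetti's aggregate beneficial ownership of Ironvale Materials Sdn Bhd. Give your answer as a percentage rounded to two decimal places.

Elena reaches Ironvale along 2 paths.
Via Orbis → Quillon: 100% × 100% × 77% = 77%.
Direct stake: 14% = 14%.
Total: 77% + 14% = 91%.
Rounded: 91.00%.

91.00%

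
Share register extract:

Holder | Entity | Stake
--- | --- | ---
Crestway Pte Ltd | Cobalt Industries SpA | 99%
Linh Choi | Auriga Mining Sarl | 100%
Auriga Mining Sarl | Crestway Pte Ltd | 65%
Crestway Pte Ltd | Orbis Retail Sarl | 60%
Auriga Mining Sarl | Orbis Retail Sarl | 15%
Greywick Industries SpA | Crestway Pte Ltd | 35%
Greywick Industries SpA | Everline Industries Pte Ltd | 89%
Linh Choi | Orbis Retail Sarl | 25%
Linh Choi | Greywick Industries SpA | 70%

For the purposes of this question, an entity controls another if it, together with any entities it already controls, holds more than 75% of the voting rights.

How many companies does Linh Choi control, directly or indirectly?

Linh holds 100% of Auriga, so Linh controls Auriga.
No other company's threshold is met.
Linh controls 1 company.

1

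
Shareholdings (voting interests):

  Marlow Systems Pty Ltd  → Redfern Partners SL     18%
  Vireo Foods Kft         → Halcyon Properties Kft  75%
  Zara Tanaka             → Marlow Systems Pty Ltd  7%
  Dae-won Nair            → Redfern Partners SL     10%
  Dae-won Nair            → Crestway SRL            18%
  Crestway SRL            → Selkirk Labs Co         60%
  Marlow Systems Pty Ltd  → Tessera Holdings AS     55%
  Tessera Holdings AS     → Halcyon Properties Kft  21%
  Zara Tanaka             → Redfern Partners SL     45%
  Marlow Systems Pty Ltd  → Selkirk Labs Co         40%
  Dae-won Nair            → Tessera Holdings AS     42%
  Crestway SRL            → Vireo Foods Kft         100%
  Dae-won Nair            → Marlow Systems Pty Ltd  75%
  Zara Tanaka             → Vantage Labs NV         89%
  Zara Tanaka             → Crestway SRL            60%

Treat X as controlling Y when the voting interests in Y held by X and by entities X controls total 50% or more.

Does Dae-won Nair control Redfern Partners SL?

No

Dae-won holds 75% of Marlow, so Dae-won controls Marlow.
Marlow and Dae-won together hold 55% + 42% = 97% of Tessera, so Dae-won controls Tessera.
In Redfern, Dae-won's side holds only 18% + 10% = 28%, not ≥ 50%.
So Dae-won does not control Redfern.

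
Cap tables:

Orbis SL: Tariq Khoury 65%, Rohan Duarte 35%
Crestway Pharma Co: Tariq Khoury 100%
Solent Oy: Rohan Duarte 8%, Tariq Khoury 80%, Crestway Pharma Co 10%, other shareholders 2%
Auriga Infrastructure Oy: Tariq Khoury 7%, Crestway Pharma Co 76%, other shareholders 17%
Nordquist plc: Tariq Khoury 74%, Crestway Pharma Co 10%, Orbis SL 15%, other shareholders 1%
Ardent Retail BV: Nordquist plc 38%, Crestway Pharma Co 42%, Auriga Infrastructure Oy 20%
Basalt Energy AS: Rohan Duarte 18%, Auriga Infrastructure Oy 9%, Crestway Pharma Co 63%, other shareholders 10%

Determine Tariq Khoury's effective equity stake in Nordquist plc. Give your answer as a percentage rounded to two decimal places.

93.75%

Tariq reaches Nordquist along 3 paths.
Direct stake: 74% = 74%.
Via Crestway: 100% × 10% = 10%.
Via Orbis: 65% × 15% = 9.75%.
Total: 74% + 10% + 9.75% = 93.75%.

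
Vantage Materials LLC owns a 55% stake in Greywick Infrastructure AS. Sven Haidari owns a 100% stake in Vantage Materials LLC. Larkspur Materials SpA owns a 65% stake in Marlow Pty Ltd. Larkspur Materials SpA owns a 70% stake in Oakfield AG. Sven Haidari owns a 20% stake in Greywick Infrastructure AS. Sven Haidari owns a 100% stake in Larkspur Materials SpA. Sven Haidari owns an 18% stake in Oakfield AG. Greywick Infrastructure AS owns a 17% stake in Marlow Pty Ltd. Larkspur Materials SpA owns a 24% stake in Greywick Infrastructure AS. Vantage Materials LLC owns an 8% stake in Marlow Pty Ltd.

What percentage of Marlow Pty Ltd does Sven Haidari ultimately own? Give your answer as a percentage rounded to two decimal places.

89.83%

Sven reaches Marlow along 5 paths.
Via Vantage: 100% × 8% = 8%.
Via Vantage → Greywick: 100% × 55% × 17% = 9.35%.
Via Larkspur → Greywick: 100% × 24% × 17% = 4.08%.
Via Greywick: 20% × 17% = 3.4%.
Via Larkspur: 100% × 65% = 65%.
Total: 8% + 9.35% + 4.08% + 3.4% + 65% = 89.83%.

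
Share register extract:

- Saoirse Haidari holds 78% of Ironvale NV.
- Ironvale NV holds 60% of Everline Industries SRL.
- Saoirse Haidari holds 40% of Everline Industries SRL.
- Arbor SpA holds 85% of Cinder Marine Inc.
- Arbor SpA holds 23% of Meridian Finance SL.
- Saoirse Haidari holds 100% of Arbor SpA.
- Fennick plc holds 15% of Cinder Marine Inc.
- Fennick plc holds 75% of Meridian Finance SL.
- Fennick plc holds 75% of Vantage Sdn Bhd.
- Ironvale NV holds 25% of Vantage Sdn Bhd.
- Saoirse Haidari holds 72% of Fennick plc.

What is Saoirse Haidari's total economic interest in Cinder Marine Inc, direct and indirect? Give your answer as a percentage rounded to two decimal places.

95.80%

Saoirse reaches Cinder along 2 paths.
Via Arbor: 100% × 85% = 85%.
Via Fennick: 72% × 15% = 10.8%.
Total: 85% + 10.8% = 95.8%.
Rounded: 95.80%.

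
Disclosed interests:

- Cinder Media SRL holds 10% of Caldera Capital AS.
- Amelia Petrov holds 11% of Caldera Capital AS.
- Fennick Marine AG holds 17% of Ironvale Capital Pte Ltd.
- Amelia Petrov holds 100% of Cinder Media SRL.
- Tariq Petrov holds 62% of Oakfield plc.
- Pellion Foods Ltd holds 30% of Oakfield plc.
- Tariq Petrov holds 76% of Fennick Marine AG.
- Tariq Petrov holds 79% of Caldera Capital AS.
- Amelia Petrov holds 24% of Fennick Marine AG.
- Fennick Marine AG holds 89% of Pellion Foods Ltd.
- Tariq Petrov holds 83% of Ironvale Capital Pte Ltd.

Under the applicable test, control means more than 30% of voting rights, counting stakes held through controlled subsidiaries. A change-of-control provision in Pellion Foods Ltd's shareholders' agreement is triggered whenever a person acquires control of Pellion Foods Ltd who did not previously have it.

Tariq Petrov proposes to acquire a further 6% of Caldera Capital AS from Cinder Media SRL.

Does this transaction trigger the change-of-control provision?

No

The purchase adds only to Tariq's holdings (Cinder's stake shrinks), so Tariq is the only person who could newly come to control Pellion.
Tariq holds 76% of Fennick, so Tariq controls Fennick.
Fennick holds 89% of Pellion, so Tariq controls Pellion.
So Tariq already controls Pellion before the transaction.
After the purchase, Tariq's direct stake in Caldera rises to 79% + 6% = 85%, and Cinder's stake falls to 4%.
Tariq controlled Pellion already, so this is not a new person acquiring control; every other person's position is unchanged or reduced.
No new person acquires control, so the clause is not triggered.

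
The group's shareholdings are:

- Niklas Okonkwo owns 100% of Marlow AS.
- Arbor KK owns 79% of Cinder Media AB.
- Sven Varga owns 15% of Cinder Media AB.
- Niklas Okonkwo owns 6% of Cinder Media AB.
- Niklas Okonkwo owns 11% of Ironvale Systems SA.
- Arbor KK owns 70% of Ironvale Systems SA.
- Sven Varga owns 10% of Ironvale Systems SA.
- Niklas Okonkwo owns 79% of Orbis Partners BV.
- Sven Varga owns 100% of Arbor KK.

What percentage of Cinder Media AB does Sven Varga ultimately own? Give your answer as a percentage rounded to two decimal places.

Sven reaches Cinder along 2 paths.
Direct stake: 15% = 15%.
Via Arbor: 100% × 79% = 79%.
Total: 15% + 79% = 94%.
Rounded: 94.00%.

94.00%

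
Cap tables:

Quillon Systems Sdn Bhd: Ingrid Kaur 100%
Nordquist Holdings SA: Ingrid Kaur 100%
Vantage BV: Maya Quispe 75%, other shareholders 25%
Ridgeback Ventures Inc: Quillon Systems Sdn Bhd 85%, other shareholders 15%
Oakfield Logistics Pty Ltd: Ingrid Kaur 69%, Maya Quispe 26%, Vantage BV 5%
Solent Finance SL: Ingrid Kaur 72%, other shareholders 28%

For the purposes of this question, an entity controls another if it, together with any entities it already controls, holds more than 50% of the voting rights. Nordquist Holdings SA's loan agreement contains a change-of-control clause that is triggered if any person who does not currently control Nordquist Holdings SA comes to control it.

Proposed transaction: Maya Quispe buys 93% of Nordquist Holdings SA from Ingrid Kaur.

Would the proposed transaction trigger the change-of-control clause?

Yes

The purchase adds only to Maya's holdings (Ingrid's stake shrinks), so Maya is the only person who could newly come to control Nordquist.
Maya holds 75% of Vantage, so Maya controls Vantage.
Neither Maya nor any entity Maya controls holds any voting interest in Nordquist.
So before the transaction, Maya does not control Nordquist.
After the purchase, Maya holds 93% of Nordquist directly, and Ingrid's stake falls to 7%.
Maya holds 93% of Nordquist, so Maya controls Nordquist.
Maya did not control Nordquist before and does after, so the clause is triggered.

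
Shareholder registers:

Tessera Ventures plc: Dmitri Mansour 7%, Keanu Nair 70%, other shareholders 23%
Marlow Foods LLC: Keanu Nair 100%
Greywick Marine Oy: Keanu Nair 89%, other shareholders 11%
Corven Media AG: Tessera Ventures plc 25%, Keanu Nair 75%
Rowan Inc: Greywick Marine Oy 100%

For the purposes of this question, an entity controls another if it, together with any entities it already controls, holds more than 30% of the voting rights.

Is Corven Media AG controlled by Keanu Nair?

Keanu holds 70% of Tessera, so Keanu controls Tessera.
Tessera and Keanu together hold 25% + 75% = 100% of Corven, so Keanu controls Corven.

Yes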